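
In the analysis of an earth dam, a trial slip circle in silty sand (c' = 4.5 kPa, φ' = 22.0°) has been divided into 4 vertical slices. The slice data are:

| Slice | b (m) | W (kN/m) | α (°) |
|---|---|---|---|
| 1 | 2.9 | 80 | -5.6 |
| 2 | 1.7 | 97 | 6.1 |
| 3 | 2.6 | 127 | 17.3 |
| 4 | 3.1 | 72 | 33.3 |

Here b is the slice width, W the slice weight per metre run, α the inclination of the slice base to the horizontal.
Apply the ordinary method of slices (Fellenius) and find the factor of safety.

FS = 2.43

Ordinary method of slices: FS = Σ[c'·Δl_i + (W_i cosα_i)·tanφ'] / Σ W_i sinα_i, with Δl_i = b_i / cosα_i.
Slice 1: Δl = 2.9/cos(-5.6°) = 2.914 m; N'_1 = 80·cos(-5.6°) = 79.6; c'Δl = 13.11; W sinα = -7.8
Slice 2: Δl = 1.7/cos6.1° = 1.710 m; N'_2 = 97·cos6.1° = 96.5; c'Δl = 7.69; W sinα = 10.3
Slice 3: Δl = 2.6/cos17.3° = 2.723 m; N'_3 = 127·cos17.3° = 121.3; c'Δl = 12.25; W sinα = 37.8
Slice 4: Δl = 3.1/cos33.3° = 3.709 m; N'_4 = 72·cos33.3° = 60.2; c'Δl = 16.69; W sinα = 39.5
Σc'Δl = 49.8 kN/m; ΣN' = 357.5 kN/m; ΣW sinα = 79.8 kN/m
Resisting = 49.8 + 357.5·tan22.0° = 49.8 + 144.4 = 194.2 kN/m
FS = 194.2 / 79.8 = 2.434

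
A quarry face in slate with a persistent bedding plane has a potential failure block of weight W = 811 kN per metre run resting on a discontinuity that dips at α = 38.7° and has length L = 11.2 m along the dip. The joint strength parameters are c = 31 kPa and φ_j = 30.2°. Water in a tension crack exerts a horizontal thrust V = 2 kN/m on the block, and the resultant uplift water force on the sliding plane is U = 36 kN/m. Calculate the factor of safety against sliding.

Resolving the block weight along and normal to the plane and applying the Mohr–Coulomb strength on the joint:
N' = W cosα − U − V sinα = 811·cos38.7° − 36 − 2·sin38.7° = 595.7 kN/m
Driving force T = W sinα + V cosα = 811·sin38.7° + 2·cos38.7° = 508.6 kN/m
Resisting force R = c·L + N'·tanφ_j = 31·11.2 + 595.7·tan30.2° = 347.2 + 346.7 = 693.9 kN/m
FS = R / T = 693.9 / 508.6 = 1.364

FS = 1.36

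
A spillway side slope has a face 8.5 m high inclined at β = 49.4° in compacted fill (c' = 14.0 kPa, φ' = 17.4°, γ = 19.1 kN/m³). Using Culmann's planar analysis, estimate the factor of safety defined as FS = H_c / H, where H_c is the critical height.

FS = 1.64

H_c = (4c'/γ) · sinβ cosφ' / [1 − cos(β − φ')]
    = (4·14.0/19.1) · sin49.4°·cos17.4° / [1 − cos32.0°]
    = 2.932 · 0.7245 / 0.1520 = 13.98 m
FS = H_c / H = 13.98 / 8.5 = 1.645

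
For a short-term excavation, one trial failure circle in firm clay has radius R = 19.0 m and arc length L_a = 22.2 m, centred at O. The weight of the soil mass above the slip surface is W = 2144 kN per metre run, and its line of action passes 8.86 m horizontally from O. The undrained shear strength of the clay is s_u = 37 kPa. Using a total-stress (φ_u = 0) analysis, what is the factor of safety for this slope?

Taking moments about the centre O, the resisting moment is provided by the undrained shear strength acting along the arc:
M_R = s_u·L_a·R = 37·22.20·19.0 = 15606.6 kN·m/m
M_D = W·d = 2144·8.86 = 18995.8 kN·m/m
FS = M_R / M_D = 15606.6 / 18995.8 = 0.822

FS = 0.82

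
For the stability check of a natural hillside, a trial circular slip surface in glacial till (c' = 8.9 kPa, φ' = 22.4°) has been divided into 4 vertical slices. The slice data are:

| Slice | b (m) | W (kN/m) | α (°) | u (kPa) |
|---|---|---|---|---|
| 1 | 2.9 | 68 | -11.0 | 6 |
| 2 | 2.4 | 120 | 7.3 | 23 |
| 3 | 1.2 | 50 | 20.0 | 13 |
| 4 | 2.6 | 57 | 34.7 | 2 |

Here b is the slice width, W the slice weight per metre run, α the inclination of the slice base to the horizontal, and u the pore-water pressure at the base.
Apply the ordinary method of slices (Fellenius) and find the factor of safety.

Ordinary method of slices: FS = Σ[c'·Δl_i + (W_i cosα_i − u_i·Δl_i)·tanφ'] / Σ W_i sinα_i, with Δl_i = b_i / cosα_i.
Slice 1: Δl = 2.9/cos(-11.0°) = 2.954 m; N'_1 = 68·cos(-11.0°) − 6·2.954 = 49.0; c'Δl = 26.29; W sinα = -13.0
Slice 2: Δl = 2.4/cos7.3° = 2.420 m; N'_2 = 120·cos7.3° − 23·2.420 = 63.4; c'Δl = 21.53; W sinα = 15.2
Slice 3: Δl = 1.2/cos20.0° = 1.277 m; N'_3 = 50·cos20.0° − 13·1.277 = 30.4; c'Δl = 11.37; W sinα = 17.1
Slice 4: Δl = 2.6/cos34.7° = 3.162 m; N'_4 = 57·cos34.7° − 2·3.162 = 40.5; c'Δl = 28.15; W sinα = 32.4
Σc'Δl = 87.3 kN/m; ΣN' = 183.3 kN/m; ΣW sinα = 51.8 kN/m
Resisting = 87.3 + 183.3·tan22.4° = 87.3 + 75.6 = 162.9 kN/m
FS = 162.9 / 51.8 = 3.143

FS = 3.14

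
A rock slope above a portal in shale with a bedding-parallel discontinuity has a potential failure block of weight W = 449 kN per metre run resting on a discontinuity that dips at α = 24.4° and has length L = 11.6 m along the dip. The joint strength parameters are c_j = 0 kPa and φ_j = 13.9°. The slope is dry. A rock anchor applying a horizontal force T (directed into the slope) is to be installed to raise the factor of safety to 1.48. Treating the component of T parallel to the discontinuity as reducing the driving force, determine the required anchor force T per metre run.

T = 120 kN/m

Resolving forces along and normal to the sliding plane, with the horizontal anchor force T adding T·sinα to the effective normal force and T·cosα acting up the plane against the driving force:
FS = [c_jL + (W cosα + T sinα) tanφ_j] / [W sinα − T cosα]
Without the anchor: N' = 408.9 kN/m, driving T_d = 185.5 kN/m, resisting R = 0·11.6 + 408.9·tan13.9° = 101.2 kN/m, FS = 0.55.
Setting FS = 1.48 and solving for T:
1.48·(185.5 − T cos24.4°) = 101.2 + T sin24.4°·tan13.9°
T·(sin24.4°·tan13.9° + 1.48·cos24.4°) = 1.48·185.5 − 101.2
T·(0.4131·0.2475 + 1.48·0.9107) = 274.5 − 101.2 = 173.3
T·1.4500 = 173.3
T = 119.5 kN/m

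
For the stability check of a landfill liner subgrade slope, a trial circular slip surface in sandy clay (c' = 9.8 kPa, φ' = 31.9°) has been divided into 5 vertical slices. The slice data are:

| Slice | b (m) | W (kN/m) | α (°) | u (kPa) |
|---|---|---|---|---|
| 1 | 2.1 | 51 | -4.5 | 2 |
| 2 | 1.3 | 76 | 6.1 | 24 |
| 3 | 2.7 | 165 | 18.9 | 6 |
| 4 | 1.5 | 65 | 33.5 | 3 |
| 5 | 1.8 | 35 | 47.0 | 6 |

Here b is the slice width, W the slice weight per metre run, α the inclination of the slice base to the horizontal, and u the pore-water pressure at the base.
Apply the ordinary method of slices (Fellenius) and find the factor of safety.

Ordinary method of slices: FS = Σ[c'·Δl_i + (W_i cosα_i − u_i·Δl_i)·tanφ'] / Σ W_i sinα_i, with Δl_i = b_i / cosα_i.
Slice 1: Δl = 2.1/cos(-4.5°) = 2.106 m; N'_1 = 51·cos(-4.5°) − 2·2.106 = 46.6; c'Δl = 20.64; W sinα = -4.0
Slice 2: Δl = 1.3/cos6.1° = 1.307 m; N'_2 = 76·cos6.1° − 24·1.307 = 44.2; c'Δl = 12.81; W sinα = 8.1
Slice 3: Δl = 2.7/cos18.9° = 2.854 m; N'_3 = 165·cos18.9° − 6·2.854 = 139.0; c'Δl = 27.97; W sinα = 53.4
Slice 4: Δl = 1.5/cos33.5° = 1.799 m; N'_4 = 65·cos33.5° − 3·1.799 = 48.8; c'Δl = 17.63; W sinα = 35.9
Slice 5: Δl = 1.8/cos47.0° = 2.639 m; N'_5 = 35·cos47.0° − 6·2.639 = 8.0; c'Δl = 25.87; W sinα = 25.6
Σc'Δl = 104.9 kN/m; ΣN' = 286.6 kN/m; ΣW sinα = 119.0 kN/m
Resisting = 104.9 + 286.6·tan31.9° = 104.9 + 178.4 = 283.3 kN/m
FS = 283.3 / 119.0 = 2.381

FS = 2.38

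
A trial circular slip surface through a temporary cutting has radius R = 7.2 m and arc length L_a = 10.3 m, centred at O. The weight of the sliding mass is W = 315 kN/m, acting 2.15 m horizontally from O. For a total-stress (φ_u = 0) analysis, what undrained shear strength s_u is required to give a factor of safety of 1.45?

FS = s_u·L_a·R / (W·d), so s_u = FS·W·d / (L_a·R).
s_u = 1.45·315·2.15 / (10.30·7.2) = 982.0 / 74.16 = 13.24 kPa

s_u = 13.2 kPa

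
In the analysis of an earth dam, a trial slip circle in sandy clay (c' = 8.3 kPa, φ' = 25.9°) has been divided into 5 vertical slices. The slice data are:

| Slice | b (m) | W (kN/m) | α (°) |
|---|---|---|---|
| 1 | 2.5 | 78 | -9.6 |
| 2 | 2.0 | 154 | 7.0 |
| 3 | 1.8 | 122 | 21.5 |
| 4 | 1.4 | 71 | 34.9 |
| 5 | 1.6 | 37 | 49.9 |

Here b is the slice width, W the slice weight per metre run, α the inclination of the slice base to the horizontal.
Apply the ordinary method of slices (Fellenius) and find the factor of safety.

FS = 2.47

Ordinary method of slices: FS = Σ[c'·Δl_i + (W_i cosα_i)·tanφ'] / Σ W_i sinα_i, with Δl_i = b_i / cosα_i.
Slice 1: Δl = 2.5/cos(-9.6°) = 2.536 m; N'_1 = 78·cos(-9.6°) = 76.9; c'Δl = 21.04; W sinα = -13.0
Slice 2: Δl = 2.0/cos7.0° = 2.015 m; N'_2 = 154·cos7.0° = 152.9; c'Δl = 16.72; W sinα = 18.8
Slice 3: Δl = 1.8/cos21.5° = 1.935 m; N'_3 = 122·cos21.5° = 113.5; c'Δl = 16.06; W sinα = 44.7
Slice 4: Δl = 1.4/cos34.9° = 1.707 m; N'_4 = 71·cos34.9° = 58.2; c'Δl = 14.17; W sinα = 40.6
Slice 5: Δl = 1.6/cos49.9° = 2.484 m; N'_5 = 37·cos49.9° = 23.8; c'Δl = 20.62; W sinα = 28.3
Σc'Δl = 88.6 kN/m; ΣN' = 425.3 kN/m; ΣW sinα = 119.4 kN/m
Resisting = 88.6 + 425.3·tan25.9° = 88.6 + 206.5 = 295.1 kN/m
FS = 295.1 / 119.4 = 2.472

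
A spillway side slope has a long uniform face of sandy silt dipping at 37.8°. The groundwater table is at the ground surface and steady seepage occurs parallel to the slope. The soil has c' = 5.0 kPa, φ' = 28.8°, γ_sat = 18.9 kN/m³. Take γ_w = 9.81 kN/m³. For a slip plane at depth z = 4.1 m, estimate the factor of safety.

With seepage parallel to the slope and the water table at the surface, the effective normal stress on the slip plane uses the buoyant unit weight γ' = γ_sat − γ_w while the driving shear stress uses γ_sat:
FS = [c' + γ' z cos²β tanφ'] / [γ_sat z sinβ cosβ]
γ' = 18.9 − 9.81 = 9.09 kN/m³
Numerator = 5.0 + 9.09·4.1·cos²37.8°·tan28.8° = 5.0 + 9.09·4.1·0.6243·0.5498 = 17.792 kPa
Denominator = 18.9·4.1·sin37.8°·cos37.8° = 18.9·4.1·0.6129·0.7902 = 37.528 kPa
FS = 17.792 / 37.528 = 0.474

FS = 0.47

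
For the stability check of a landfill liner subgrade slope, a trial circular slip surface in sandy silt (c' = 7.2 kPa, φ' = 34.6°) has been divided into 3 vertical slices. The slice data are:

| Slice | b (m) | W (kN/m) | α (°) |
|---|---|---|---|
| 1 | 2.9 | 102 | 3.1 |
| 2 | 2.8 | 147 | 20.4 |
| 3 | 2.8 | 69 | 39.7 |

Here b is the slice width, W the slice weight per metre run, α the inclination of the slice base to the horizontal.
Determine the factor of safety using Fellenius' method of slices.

Ordinary method of slices: FS = Σ[c'·Δl_i + (W_i cosα_i)·tanφ'] / Σ W_i sinα_i, with Δl_i = b_i / cosα_i.
Slice 1: Δl = 2.9/cos3.1° = 2.904 m; N'_1 = 102·cos3.1° = 101.9; c'Δl = 20.91; W sinα = 5.5
Slice 2: Δl = 2.8/cos20.4° = 2.987 m; N'_2 = 147·cos20.4° = 137.8; c'Δl = 21.51; W sinα = 51.2
Slice 3: Δl = 2.8/cos39.7° = 3.639 m; N'_3 = 69·cos39.7° = 53.1; c'Δl = 26.20; W sinα = 44.1
Σc'Δl = 68.6 kN/m; ΣN' = 292.7 kN/m; ΣW sinα = 100.8 kN/m
Resisting = 68.6 + 292.7·tan34.6° = 68.6 + 201.9 = 270.6 kN/m
FS = 270.6 / 100.8 = 2.683

FS = 2.68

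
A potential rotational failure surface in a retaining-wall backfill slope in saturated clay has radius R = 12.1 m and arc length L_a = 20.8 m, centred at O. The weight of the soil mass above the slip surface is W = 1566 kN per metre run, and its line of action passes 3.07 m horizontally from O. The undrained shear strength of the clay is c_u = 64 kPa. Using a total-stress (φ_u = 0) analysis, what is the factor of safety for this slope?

Taking moments about the centre O, the resisting moment is provided by the undrained shear strength acting along the arc:
M_R = c_u·L_a·R = 64·20.80·12.1 = 16107.5 kN·m/m
M_D = W·d = 1566·3.07 = 4807.6 kN·m/m
FS = M_R / M_D = 16107.5 / 4807.6 = 3.350

FS = 3.35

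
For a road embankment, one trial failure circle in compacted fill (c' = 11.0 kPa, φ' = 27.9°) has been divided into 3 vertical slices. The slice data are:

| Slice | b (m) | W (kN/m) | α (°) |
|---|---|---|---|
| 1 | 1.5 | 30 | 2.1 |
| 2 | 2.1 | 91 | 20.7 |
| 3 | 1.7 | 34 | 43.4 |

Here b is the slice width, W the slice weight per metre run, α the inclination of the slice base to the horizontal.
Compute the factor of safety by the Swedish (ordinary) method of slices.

Ordinary method of slices: FS = Σ[c'·Δl_i + (W_i cosα_i)·tanφ'] / Σ W_i sinα_i, with Δl_i = b_i / cosα_i.
Slice 1: Δl = 1.5/cos2.1° = 1.501 m; N'_1 = 30·cos2.1° = 30.0; c'Δl = 16.51; W sinα = 1.1
Slice 2: Δl = 2.1/cos20.7° = 2.245 m; N'_2 = 91·cos20.7° = 85.1; c'Δl = 24.69; W sinα = 32.2
Slice 3: Δl = 1.7/cos43.4° = 2.340 m; N'_3 = 34·cos43.4° = 24.7; c'Δl = 25.74; W sinα = 23.4
Σc'Δl = 66.9 kN/m; ΣN' = 139.8 kN/m; ΣW sinα = 56.6 kN/m
Resisting = 66.9 + 139.8·tan27.9° = 66.9 + 74.0 = 141.0 kN/m
FS = 141.0 / 56.6 = 2.489

FS = 2.49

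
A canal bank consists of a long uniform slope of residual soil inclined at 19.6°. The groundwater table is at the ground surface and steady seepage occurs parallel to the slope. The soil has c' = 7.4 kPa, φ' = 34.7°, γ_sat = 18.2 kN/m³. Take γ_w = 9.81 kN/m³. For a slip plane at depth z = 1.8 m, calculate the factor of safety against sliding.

With seepage parallel to the slope and the water table at the surface, the effective normal stress on the slip plane uses the buoyant unit weight γ' = γ_sat − γ_w while the driving shear stress uses γ_sat:
FS = [c' + γ' z cos²β tanφ'] / [γ_sat z sinβ cosβ]
γ' = 18.2 − 9.81 = 8.39 kN/m³
Numerator = 7.4 + 8.39·1.8·cos²19.6°·tan34.7° = 7.4 + 8.39·1.8·0.8875·0.6924 = 16.680 kPa
Denominator = 18.2·1.8·sin19.6°·cos19.6° = 18.2·1.8·0.3355·0.9421 = 10.353 kPa
FS = 16.680 / 10.353 = 1.611

FS = 1.61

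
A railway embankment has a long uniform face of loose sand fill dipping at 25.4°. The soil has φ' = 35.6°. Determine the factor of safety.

FS = 1.51

For a dry cohesionless infinite slope the factor of safety is FS = tanφ' / tanβ.
FS = tan35.6° / tan25.4° = 0.7159 / 0.4748 = 1.508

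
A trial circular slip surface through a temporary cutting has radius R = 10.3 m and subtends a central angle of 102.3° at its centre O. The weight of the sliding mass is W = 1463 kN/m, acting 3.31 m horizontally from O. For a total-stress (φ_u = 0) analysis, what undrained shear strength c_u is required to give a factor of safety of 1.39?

FS = c_u·L_a·R / (W·d), so c_u = FS·W·d / (L_a·R).
Arc length L_a = R·θ = 10.3·(102.3°·π/180) = 10.3·1.7855 = 18.39 m
c_u = 1.39·1463·3.31 / (18.39·10.3) = 6731.1 / 189.42 = 35.54 kPa

c_u = 35.5 kPa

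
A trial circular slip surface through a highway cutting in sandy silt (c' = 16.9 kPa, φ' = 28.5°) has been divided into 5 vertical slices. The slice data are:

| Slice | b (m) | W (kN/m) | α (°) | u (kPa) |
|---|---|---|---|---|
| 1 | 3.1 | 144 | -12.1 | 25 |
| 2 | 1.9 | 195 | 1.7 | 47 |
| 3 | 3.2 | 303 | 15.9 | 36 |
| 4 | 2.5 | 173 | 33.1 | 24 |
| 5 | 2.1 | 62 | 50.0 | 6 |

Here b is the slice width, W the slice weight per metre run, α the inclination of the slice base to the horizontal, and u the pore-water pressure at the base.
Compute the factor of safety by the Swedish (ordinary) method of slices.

FS = 2.40

Ordinary method of slices: FS = Σ[c'·Δl_i + (W_i cosα_i − u_i·Δl_i)·tanφ'] / Σ W_i sinα_i, with Δl_i = b_i / cosα_i.
Slice 1: Δl = 3.1/cos(-12.1°) = 3.170 m; N'_1 = 144·cos(-12.1°) − 25·3.170 = 61.5; c'Δl = 53.58; W sinα = -30.2
Slice 2: Δl = 1.9/cos1.7° = 1.901 m; N'_2 = 195·cos1.7° − 47·1.901 = 105.6; c'Δl = 32.12; W sinα = 5.8
Slice 3: Δl = 3.2/cos15.9° = 3.327 m; N'_3 = 303·cos15.9° − 36·3.327 = 171.6; c'Δl = 56.23; W sinα = 83.0
Slice 4: Δl = 2.5/cos33.1° = 2.984 m; N'_4 = 173·cos33.1° − 24·2.984 = 73.3; c'Δl = 50.43; W sinα = 94.5
Slice 5: Δl = 2.1/cos50.0° = 3.267 m; N'_5 = 62·cos50.0° − 6·3.267 = 20.3; c'Δl = 55.21; W sinα = 47.5
Σc'Δl = 247.6 kN/m; ΣN' = 432.3 kN/m; ΣW sinα = 200.6 kN/m
Resisting = 247.6 + 432.3·tan28.5° = 247.6 + 234.7 = 482.3 kN/m
FS = 482.3 / 200.6 = 2.405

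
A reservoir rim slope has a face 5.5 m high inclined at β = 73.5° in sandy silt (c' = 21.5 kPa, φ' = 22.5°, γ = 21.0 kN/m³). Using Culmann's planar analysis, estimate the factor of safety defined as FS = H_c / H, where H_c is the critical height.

H_c = (4c'/γ) · sinβ cosφ' / [1 − cos(β − φ')]
    = (4·21.5/21.0) · sin73.5°·cos22.5° / [1 − cos51.0°]
    = 4.095 · 0.8858 / 0.3707 = 9.79 m
FS = H_c / H = 9.79 / 5.5 = 1.779

FS = 1.78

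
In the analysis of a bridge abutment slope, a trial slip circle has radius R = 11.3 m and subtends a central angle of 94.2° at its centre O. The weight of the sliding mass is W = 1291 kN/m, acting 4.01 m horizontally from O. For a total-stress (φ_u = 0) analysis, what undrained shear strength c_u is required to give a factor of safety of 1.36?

c_u = 33.5 kPa

FS = c_u·L_a·R / (W·d), so c_u = FS·W·d / (L_a·R).
Arc length L_a = R·θ = 11.3·(94.2°·π/180) = 11.3·1.6441 = 18.58 m
c_u = 1.36·1291·4.01 / (18.58·11.3) = 7040.6 / 209.94 = 33.54 kPa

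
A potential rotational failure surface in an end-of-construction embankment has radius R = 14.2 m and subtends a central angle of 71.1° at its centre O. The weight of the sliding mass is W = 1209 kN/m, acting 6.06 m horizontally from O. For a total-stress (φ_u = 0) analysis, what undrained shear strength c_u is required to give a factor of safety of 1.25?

FS = c_u·L_a·R / (W·d), so c_u = FS·W·d / (L_a·R).
Arc length L_a = R·θ = 14.2·(71.1°·π/180) = 14.2·1.2409 = 17.62 m
c_u = 1.25·1209·6.06 / (17.62·14.2) = 9158.2 / 250.22 = 36.60 kPa

c_u = 36.6 kPa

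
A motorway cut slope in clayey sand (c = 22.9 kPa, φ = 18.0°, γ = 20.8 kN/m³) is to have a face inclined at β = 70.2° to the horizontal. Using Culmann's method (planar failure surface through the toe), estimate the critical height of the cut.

Culmann's analysis gives the critical failure plane at α_cr = (β + φ)/2 = (70.2 + 18.0)/2 = 44.1°, and the critical height
H_c = (4c/γ) · sinβ cosφ / [1 − cos(β − φ)]
    = (4·22.9/20.8) · sin70.2°·cos18.0° / [1 − cos(52.2°)]
    = 4.404 · 0.9409·0.9511 / [1 − 0.6129]
    = 4.404 · 0.8948 / 0.3871
    = 10.18 m

H_c = 10.18 m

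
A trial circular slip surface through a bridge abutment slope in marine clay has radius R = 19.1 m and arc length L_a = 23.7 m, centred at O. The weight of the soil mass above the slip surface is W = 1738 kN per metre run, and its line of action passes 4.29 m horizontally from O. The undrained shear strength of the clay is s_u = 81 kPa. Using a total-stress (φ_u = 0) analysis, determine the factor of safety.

FS = 4.92

Taking moments about the centre O, the resisting moment is provided by the undrained shear strength acting along the arc:
M_R = s_u·L_a·R = 81·23.70·19.1 = 36666.3 kN·m/m
M_D = W·d = 1738·4.29 = 7456.0 kN·m/m
FS = M_R / M_D = 36666.3 / 7456.0 = 4.918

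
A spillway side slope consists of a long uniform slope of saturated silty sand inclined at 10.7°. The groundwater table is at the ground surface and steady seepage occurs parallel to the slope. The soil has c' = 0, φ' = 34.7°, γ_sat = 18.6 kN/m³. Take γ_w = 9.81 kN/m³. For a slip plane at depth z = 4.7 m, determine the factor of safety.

With seepage parallel to the slope and the water table at the surface, the effective normal stress on the slip plane uses the buoyant unit weight γ' = γ_sat − γ_w while the driving shear stress uses γ_sat:
FS = [c' + γ' z cos²β tanφ'] / [γ_sat z sinβ cosβ]
(For c' = 0 this reduces to FS = (γ'/γ_sat)·tanφ'/tanβ.)
γ' = 18.6 − 9.81 = 8.79 kN/m³
Numerator = 0.0 + 8.79·4.7·cos²10.7°·tan34.7° = 0.0 + 8.79·4.7·0.9655·0.6924 = 27.620 kPa
Denominator = 18.6·4.7·sin10.7°·cos10.7° = 18.6·4.7·0.1857·0.9826 = 15.949 kPa
FS = 27.620 / 15.949 = 1.732

FS = 1.73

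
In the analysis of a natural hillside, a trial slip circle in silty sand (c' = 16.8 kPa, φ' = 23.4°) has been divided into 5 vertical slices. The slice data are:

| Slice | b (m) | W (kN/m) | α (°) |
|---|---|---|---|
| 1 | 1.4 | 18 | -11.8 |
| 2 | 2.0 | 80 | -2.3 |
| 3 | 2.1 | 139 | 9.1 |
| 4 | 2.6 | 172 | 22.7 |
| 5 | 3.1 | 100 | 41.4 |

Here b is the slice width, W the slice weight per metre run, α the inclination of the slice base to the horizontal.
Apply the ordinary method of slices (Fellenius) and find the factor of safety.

Ordinary method of slices: FS = Σ[c'·Δl_i + (W_i cosα_i)·tanφ'] / Σ W_i sinα_i, with Δl_i = b_i / cosα_i.
Slice 1: Δl = 1.4/cos(-11.8°) = 1.430 m; N'_1 = 18·cos(-11.8°) = 17.6; c'Δl = 24.03; W sinα = -3.7
Slice 2: Δl = 2.0/cos(-2.3°) = 2.002 m; N'_2 = 80·cos(-2.3°) = 79.9; c'Δl = 33.63; W sinα = -3.2
Slice 3: Δl = 2.1/cos9.1° = 2.127 m; N'_3 = 139·cos9.1° = 137.3; c'Δl = 35.73; W sinα = 22.0
Slice 4: Δl = 2.6/cos22.7° = 2.818 m; N'_4 = 172·cos22.7° = 158.7; c'Δl = 47.35; W sinα = 66.4
Slice 5: Δl = 3.1/cos41.4° = 4.133 m; N'_5 = 100·cos41.4° = 75.0; c'Δl = 69.43; W sinα = 66.1
Σc'Δl = 210.2 kN/m; ΣN' = 468.5 kN/m; ΣW sinα = 147.6 kN/m
Resisting = 210.2 + 468.5·tan23.4° = 210.2 + 202.7 = 412.9 kN/m
FS = 412.9 / 147.6 = 2.797

FS = 2.80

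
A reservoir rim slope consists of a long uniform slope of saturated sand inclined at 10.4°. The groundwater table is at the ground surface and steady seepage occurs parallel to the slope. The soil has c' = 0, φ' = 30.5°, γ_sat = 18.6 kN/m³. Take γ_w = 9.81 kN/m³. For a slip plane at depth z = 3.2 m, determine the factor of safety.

With seepage parallel to the slope and the water table at the surface, the effective normal stress on the slip plane uses the buoyant unit weight γ' = γ_sat − γ_w while the driving shear stress uses γ_sat:
FS = [c' + γ' z cos²β tanφ'] / [γ_sat z sinβ cosβ]
(For c' = 0 this reduces to FS = (γ'/γ_sat)·tanφ'/tanβ.)
γ' = 18.6 − 9.81 = 8.79 kN/m³
Numerator = 0.0 + 8.79·3.2·cos²10.4°·tan30.5° = 0.0 + 8.79·3.2·0.9674·0.5890 = 16.029 kPa
Denominator = 18.6·3.2·sin10.4°·cos10.4° = 18.6·3.2·0.1805·0.9836 = 10.568 kPa
FS = 16.029 / 10.568 = 1.517

FS = 1.52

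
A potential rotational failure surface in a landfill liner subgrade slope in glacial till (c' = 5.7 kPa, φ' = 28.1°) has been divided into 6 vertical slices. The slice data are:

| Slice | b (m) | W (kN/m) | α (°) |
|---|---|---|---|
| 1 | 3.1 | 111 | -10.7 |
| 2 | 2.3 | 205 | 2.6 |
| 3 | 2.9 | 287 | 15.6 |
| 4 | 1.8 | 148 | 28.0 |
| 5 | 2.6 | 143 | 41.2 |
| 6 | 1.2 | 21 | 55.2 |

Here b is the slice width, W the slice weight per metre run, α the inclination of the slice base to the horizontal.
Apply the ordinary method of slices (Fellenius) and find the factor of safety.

FS = 2.19

Ordinary method of slices: FS = Σ[c'·Δl_i + (W_i cosα_i)·tanφ'] / Σ W_i sinα_i, with Δl_i = b_i / cosα_i.
Slice 1: Δl = 3.1/cos(-10.7°) = 3.155 m; N'_1 = 111·cos(-10.7°) = 109.1; c'Δl = 17.98; W sinα = -20.6
Slice 2: Δl = 2.3/cos2.6° = 2.302 m; N'_2 = 205·cos2.6° = 204.8; c'Δl = 13.12; W sinα = 9.3
Slice 3: Δl = 2.9/cos15.6° = 3.011 m; N'_3 = 287·cos15.6° = 276.4; c'Δl = 17.16; W sinα = 77.2
Slice 4: Δl = 1.8/cos28.0° = 2.039 m; N'_4 = 148·cos28.0° = 130.7; c'Δl = 11.62; W sinα = 69.5
Slice 5: Δl = 2.6/cos41.2° = 3.456 m; N'_5 = 143·cos41.2° = 107.6; c'Δl = 19.70; W sinα = 94.2
Slice 6: Δl = 1.2/cos55.2° = 2.103 m; N'_6 = 21·cos55.2° = 12.0; c'Δl = 11.98; W sinα = 17.2
Σc'Δl = 91.6 kN/m; ΣN' = 840.5 kN/m; ΣW sinα = 246.8 kN/m
Resisting = 91.6 + 840.5·tan28.1° = 91.6 + 448.8 = 540.4 kN/m
FS = 540.4 / 246.8 = 2.190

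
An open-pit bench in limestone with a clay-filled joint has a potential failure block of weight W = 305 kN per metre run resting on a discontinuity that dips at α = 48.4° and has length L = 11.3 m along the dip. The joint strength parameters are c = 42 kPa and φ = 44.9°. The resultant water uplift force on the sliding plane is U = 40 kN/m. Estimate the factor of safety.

Resolving the block weight along and normal to the plane and applying the Mohr–Coulomb strength on the joint:
N' = W cosα − U = 305·cos48.4° − 40 = 162.5 kN/m
Driving force T = W sinα = 305·sin48.4° = 228.1 kN/m
Resisting force R = c·L + N'·tanφ = 42·11.3 + 162.5·tan44.9° = 474.6 + 161.9 = 636.5 kN/m
FS = R / T = 636.5 / 228.1 = 2.791

FS = 2.79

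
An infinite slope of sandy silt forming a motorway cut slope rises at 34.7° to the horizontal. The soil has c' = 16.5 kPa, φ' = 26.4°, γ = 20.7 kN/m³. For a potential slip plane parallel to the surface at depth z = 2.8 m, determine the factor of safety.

For an infinite slope with a slip plane parallel to the surface (no pore pressure): FS = [c' + γz cos²β tanφ'] / [γz sinβ cosβ].
γz = 20.7·2.8 = 57.96 kN/m²
Numerator = 16.5 + 57.96·cos²34.7°·tan26.4° = 16.5 + 57.96·0.6759·0.4964 = 35.947 kPa
Denominator = 57.96·sin34.7°·cos34.7° = 57.96·0.5693·0.8221 = 27.127 kPa
FS = 35.947 / 27.127 = 1.325

FS = 1.33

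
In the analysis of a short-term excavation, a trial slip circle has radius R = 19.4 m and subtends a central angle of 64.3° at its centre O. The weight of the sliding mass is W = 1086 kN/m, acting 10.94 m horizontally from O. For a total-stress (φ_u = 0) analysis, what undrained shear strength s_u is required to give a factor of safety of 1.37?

s_u = 38.5 kPa

FS = s_u·L_a·R / (W·d), so s_u = FS·W·d / (L_a·R).
Arc length L_a = R·θ = 19.4·(64.3°·π/180) = 19.4·1.1222 = 21.77 m
s_u = 1.37·1086·10.94 / (21.77·19.4) = 16276.8 / 422.37 = 38.54 kPa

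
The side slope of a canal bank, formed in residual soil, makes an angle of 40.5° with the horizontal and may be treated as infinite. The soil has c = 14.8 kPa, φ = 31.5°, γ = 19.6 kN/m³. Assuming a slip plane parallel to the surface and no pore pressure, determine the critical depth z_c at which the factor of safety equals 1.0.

z_c = 5.41 m

Setting FS = 1.00 in FS = [c + γz cos²β tanφ] / [γz sinβ cosβ] and solving for z:
z = c / [γ cosβ (FS·sinβ − cosβ·tanφ)]
  = 14.8 / [19.6·cos40.5°·(1.00·sin40.5° − cos40.5°·tan31.5°)]
  = 14.8 / [19.6·0.7604·(1.00·0.6494 − 0.7604·0.6128)]
  = 14.8 / 2.7344 = 5.412 m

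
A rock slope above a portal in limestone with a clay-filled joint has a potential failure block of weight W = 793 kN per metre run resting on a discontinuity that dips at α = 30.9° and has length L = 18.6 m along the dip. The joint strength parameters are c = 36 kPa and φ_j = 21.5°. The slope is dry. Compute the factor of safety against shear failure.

FS = 2.30

Resolving the block weight along and normal to the plane and applying the Mohr–Coulomb strength on the joint:
N' = W cosα = 793·cos30.9° = 680.4 kN/m
Driving force T = W sinα = 793·sin30.9° = 407.2 kN/m
Resisting force R = c·L + N'·tanφ_j = 36·18.6 + 680.4·tan21.5° = 669.6 + 268.0 = 937.6 kN/m
FS = R / T = 937.6 / 407.2 = 2.302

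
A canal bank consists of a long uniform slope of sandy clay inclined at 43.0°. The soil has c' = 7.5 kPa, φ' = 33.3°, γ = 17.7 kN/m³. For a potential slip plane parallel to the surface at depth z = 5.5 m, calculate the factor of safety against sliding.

For an infinite slope with a slip plane parallel to the surface (no pore pressure): FS = [c' + γz cos²β tanφ'] / [γz sinβ cosβ].
γz = 17.7·5.5 = 97.35 kN/m²
Numerator = 7.5 + 97.35·cos²43.0°·tan33.3° = 7.5 + 97.35·0.5349·0.6569 = 41.704 kPa
Denominator = 97.35·sin43.0°·cos43.0° = 97.35·0.6820·0.7314 = 48.556 kPa
FS = 41.704 / 48.556 = 0.859

FS = 0.86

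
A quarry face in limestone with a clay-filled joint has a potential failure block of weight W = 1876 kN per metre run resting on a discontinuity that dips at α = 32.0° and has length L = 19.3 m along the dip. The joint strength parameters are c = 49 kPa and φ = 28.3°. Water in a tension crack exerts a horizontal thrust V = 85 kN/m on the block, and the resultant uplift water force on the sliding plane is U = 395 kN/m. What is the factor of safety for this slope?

FS = 1.47

Resolving the block weight along and normal to the plane and applying the Mohr–Coulomb strength on the joint:
N' = W cosα − U − V sinα = 1876·cos32.0° − 395 − 85·sin32.0° = 1150.9 kN/m
Driving force T = W sinα + V cosα = 1876·sin32.0° + 85·cos32.0° = 1066.2 kN/m
Resisting force R = c·L + N'·tanφ = 49·19.3 + 1150.9·tan28.3° = 945.7 + 619.7 = 1565.4 kN/m
FS = R / T = 1565.4 / 1066.2 = 1.468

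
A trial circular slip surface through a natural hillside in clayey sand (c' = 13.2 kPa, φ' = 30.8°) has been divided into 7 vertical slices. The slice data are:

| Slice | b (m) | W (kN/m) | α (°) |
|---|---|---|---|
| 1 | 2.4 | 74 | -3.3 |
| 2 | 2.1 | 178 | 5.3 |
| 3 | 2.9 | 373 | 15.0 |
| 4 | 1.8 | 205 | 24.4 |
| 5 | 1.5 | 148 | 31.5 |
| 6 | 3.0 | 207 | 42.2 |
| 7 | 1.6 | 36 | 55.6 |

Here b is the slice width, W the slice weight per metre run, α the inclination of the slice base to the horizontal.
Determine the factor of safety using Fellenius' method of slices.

FS = 2.03

Ordinary method of slices: FS = Σ[c'·Δl_i + (W_i cosα_i)·tanφ'] / Σ W_i sinα_i, with Δl_i = b_i / cosα_i.
Slice 1: Δl = 2.4/cos(-3.3°) = 2.404 m; N'_1 = 74·cos(-3.3°) = 73.9; c'Δl = 31.73; W sinα = -4.3
Slice 2: Δl = 2.1/cos5.3° = 2.109 m; N'_2 = 178·cos5.3° = 177.2; c'Δl = 27.84; W sinα = 16.4
Slice 3: Δl = 2.9/cos15.0° = 3.002 m; N'_3 = 373·cos15.0° = 360.3; c'Δl = 39.63; W sinα = 96.5
Slice 4: Δl = 1.8/cos24.4° = 1.977 m; N'_4 = 205·cos24.4° = 186.7; c'Δl = 26.09; W sinα = 84.7
Slice 5: Δl = 1.5/cos31.5° = 1.759 m; N'_5 = 148·cos31.5° = 126.2; c'Δl = 23.22; W sinα = 77.3
Slice 6: Δl = 3.0/cos42.2° = 4.050 m; N'_6 = 207·cos42.2° = 153.3; c'Δl = 53.46; W sinα = 139.0
Slice 7: Δl = 1.6/cos55.6° = 2.832 m; N'_7 = 36·cos55.6° = 20.3; c'Δl = 37.38; W sinα = 29.7
Σc'Δl = 239.4 kN/m; ΣN' = 1098.0 kN/m; ΣW sinα = 439.5 kN/m
Resisting = 239.4 + 1098.0·tan30.8° = 239.4 + 654.5 = 893.9 kN/m
FS = 893.9 / 439.5 = 2.034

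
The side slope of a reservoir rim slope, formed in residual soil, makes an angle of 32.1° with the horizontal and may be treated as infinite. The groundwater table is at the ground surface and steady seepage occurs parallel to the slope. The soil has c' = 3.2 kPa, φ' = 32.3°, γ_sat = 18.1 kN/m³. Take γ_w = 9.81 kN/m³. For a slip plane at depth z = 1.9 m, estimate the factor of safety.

With seepage parallel to the slope and the water table at the surface, the effective normal stress on the slip plane uses the buoyant unit weight γ' = γ_sat − γ_w while the driving shear stress uses γ_sat:
FS = [c' + γ' z cos²β tanφ'] / [γ_sat z sinβ cosβ]
γ' = 18.1 − 9.81 = 8.29 kN/m³
Numerator = 3.2 + 8.29·1.9·cos²32.1°·tan32.3° = 3.2 + 8.29·1.9·0.7176·0.6322 = 10.346 kPa
Denominator = 18.1·1.9·sin32.1°·cos32.1° = 18.1·1.9·0.5314·0.8471 = 15.481 kPa
FS = 10.346 / 15.481 = 0.668

FS = 0.67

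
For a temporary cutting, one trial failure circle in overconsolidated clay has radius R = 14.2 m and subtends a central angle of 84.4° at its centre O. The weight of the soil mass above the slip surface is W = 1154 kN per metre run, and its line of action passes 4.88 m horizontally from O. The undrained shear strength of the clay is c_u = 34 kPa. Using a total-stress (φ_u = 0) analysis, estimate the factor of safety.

FS = 1.79

Taking moments about the centre O, the resisting moment is provided by the undrained shear strength acting along the arc:
Arc length L_a = R·θ = 14.2·(84.4°·π/180) = 14.2·1.4731 = 20.92 m
M_R = c_u·L_a·R = 34·20.92·14.2 = 10098.9 kN·m/m
M_D = W·d = 1154·4.88 = 5631.5 kN·m/m
FS = M_R / M_D = 10098.9 / 5631.5 = 1.793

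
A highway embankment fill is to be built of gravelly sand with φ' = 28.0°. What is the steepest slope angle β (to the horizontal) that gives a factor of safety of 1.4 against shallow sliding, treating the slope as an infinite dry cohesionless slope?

β = 20.8°

For an infinite dry cohesionless slope FS = tanφ'/tanβ, so tanβ = tanφ' / FS.
tanβ = tan28.0° / 1.4 = 0.5317 / 1.4 = 0.3798
β = arctan(0.3798) = 20.80°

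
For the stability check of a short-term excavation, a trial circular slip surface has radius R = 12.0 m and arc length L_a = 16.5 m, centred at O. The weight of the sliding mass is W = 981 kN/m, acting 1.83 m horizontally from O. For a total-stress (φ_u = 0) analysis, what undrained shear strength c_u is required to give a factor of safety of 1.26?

FS = c_u·L_a·R / (W·d), so c_u = FS·W·d / (L_a·R).
c_u = 1.26·981·1.83 / (16.50·12.0) = 2262.0 / 198.00 = 11.42 kPa

c_u = 11.4 kPa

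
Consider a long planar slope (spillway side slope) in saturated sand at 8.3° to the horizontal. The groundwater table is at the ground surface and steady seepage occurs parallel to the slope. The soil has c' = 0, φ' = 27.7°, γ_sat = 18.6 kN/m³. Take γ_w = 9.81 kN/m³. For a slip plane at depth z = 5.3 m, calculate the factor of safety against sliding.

With seepage parallel to the slope and the water table at the surface, the effective normal stress on the slip plane uses the buoyant unit weight γ' = γ_sat − γ_w while the driving shear stress uses γ_sat:
FS = [c' + γ' z cos²β tanφ'] / [γ_sat z sinβ cosβ]
(For c' = 0 this reduces to FS = (γ'/γ_sat)·tanφ'/tanβ.)
γ' = 18.6 − 9.81 = 8.79 kN/m³
Numerator = 0.0 + 8.79·5.3·cos²8.3°·tan27.7° = 0.0 + 8.79·5.3·0.9792·0.5250 = 23.949 kPa
Denominator = 18.6·5.3·sin8.3°·cos8.3° = 18.6·5.3·0.1444·0.9895 = 14.082 kPa
FS = 23.949 / 14.082 = 1.701

FS = 1.70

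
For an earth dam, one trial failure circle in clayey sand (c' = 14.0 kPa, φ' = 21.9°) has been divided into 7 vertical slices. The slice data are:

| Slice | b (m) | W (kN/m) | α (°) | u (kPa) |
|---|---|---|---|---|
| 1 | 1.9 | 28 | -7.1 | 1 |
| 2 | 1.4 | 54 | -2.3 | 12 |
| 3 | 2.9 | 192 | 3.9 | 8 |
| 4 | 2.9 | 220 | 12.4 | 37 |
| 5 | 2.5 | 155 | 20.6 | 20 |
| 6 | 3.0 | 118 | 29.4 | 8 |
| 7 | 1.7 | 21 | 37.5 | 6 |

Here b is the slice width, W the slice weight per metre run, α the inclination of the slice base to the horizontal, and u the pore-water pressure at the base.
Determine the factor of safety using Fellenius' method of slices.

FS = 2.49

Ordinary method of slices: FS = Σ[c'·Δl_i + (W_i cosα_i − u_i·Δl_i)·tanφ'] / Σ W_i sinα_i, with Δl_i = b_i / cosα_i.
Slice 1: Δl = 1.9/cos(-7.1°) = 1.915 m; N'_1 = 28·cos(-7.1°) − 1·1.915 = 25.9; c'Δl = 26.81; W sinα = -3.5
Slice 2: Δl = 1.4/cos(-2.3°) = 1.401 m; N'_2 = 54·cos(-2.3°) − 12·1.401 = 37.1; c'Δl = 19.62; W sinα = -2.2
Slice 3: Δl = 2.9/cos3.9° = 2.907 m; N'_3 = 192·cos3.9° − 8·2.907 = 168.3; c'Δl = 40.69; W sinα = 13.1
Slice 4: Δl = 2.9/cos12.4° = 2.969 m; N'_4 = 220·cos12.4° − 37·2.969 = 105.0; c'Δl = 41.57; W sinα = 47.2
Slice 5: Δl = 2.5/cos20.6° = 2.671 m; N'_5 = 155·cos20.6° − 20·2.671 = 91.7; c'Δl = 37.39; W sinα = 54.5
Slice 6: Δl = 3.0/cos29.4° = 3.443 m; N'_6 = 118·cos29.4° − 8·3.443 = 75.3; c'Δl = 48.21; W sinα = 57.9
Slice 7: Δl = 1.7/cos37.5° = 2.143 m; N'_7 = 21·cos37.5° − 6·2.143 = 3.8; c'Δl = 30.00; W sinα = 12.8
Σc'Δl = 244.3 kN/m; ΣN' = 507.1 kN/m; ΣW sinα = 179.9 kN/m
Resisting = 244.3 + 507.1·tan21.9° = 244.3 + 203.8 = 448.1 kN/m
FS = 448.1 / 179.9 = 2.491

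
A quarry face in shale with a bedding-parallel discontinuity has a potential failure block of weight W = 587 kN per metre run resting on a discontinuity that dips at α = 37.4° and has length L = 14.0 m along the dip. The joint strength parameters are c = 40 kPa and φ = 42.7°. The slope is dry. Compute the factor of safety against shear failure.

Resolving the block weight along and normal to the plane and applying the Mohr–Coulomb strength on the joint:
N' = W cosα = 587·cos37.4° = 466.3 kN/m
Driving force T = W sinα = 587·sin37.4° = 356.5 kN/m
Resisting force R = c·L + N'·tanφ = 40·14.0 + 466.3·tan42.7° = 560.0 + 430.3 = 990.3 kN/m
FS = R / T = 990.3 / 356.5 = 2.778

FS = 2.78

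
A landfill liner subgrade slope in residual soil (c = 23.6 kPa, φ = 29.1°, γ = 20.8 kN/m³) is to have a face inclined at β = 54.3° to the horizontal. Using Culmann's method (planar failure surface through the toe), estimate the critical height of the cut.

Culmann's analysis gives the critical failure plane at α_cr = (β + φ)/2 = (54.3 + 29.1)/2 = 41.7°, and the critical height
H_c = (4c/γ) · sinβ cosφ / [1 − cos(β − φ)]
    = (4·23.6/20.8) · sin54.3°·cos29.1° / [1 − cos(25.2°)]
    = 4.538 · 0.8121·0.8738 / [1 − 0.9048]
    = 4.538 · 0.7096 / 0.0952
    = 33.84 m

H_c = 33.84 m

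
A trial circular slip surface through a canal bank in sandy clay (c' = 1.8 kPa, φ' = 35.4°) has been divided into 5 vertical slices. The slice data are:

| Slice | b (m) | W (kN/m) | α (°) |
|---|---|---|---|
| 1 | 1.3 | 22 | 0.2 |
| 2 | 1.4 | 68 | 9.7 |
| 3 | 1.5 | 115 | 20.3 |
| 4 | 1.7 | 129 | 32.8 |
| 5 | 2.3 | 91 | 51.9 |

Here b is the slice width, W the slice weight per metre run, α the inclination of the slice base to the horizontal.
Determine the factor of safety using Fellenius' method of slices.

FS = 1.43

Ordinary method of slices: FS = Σ[c'·Δl_i + (W_i cosα_i)·tanφ'] / Σ W_i sinα_i, with Δl_i = b_i / cosα_i.
Slice 1: Δl = 1.3/cos0.2° = 1.300 m; N'_1 = 22·cos0.2° = 22.0; c'Δl = 2.34; W sinα = 0.1
Slice 2: Δl = 1.4/cos9.7° = 1.420 m; N'_2 = 68·cos9.7° = 67.0; c'Δl = 2.56; W sinα = 11.5
Slice 3: Δl = 1.5/cos20.3° = 1.599 m; N'_3 = 115·cos20.3° = 107.9; c'Δl = 2.88; W sinα = 39.9
Slice 4: Δl = 1.7/cos32.8° = 2.022 m; N'_4 = 129·cos32.8° = 108.4; c'Δl = 3.64; W sinα = 69.9
Slice 5: Δl = 2.3/cos51.9° = 3.727 m; N'_5 = 91·cos51.9° = 56.2; c'Δl = 6.71; W sinα = 71.6
Σc'Δl = 18.1 kN/m; ΣN' = 361.5 kN/m; ΣW sinα = 192.9 kN/m
Resisting = 18.1 + 361.5·tan35.4° = 18.1 + 256.9 = 275.0 kN/m
FS = 275.0 / 192.9 = 1.425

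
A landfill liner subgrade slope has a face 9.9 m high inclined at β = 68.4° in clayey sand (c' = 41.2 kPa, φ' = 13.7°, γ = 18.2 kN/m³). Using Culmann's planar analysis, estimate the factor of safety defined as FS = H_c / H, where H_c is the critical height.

FS = 1.96

H_c = (4c'/γ) · sinβ cosφ' / [1 − cos(β − φ')]
    = (4·41.2/18.2) · sin68.4°·cos13.7° / [1 − cos54.7°]
    = 9.055 · 0.9033 / 0.4221 = 19.38 m
FS = H_c / H = 19.38 / 9.9 = 1.957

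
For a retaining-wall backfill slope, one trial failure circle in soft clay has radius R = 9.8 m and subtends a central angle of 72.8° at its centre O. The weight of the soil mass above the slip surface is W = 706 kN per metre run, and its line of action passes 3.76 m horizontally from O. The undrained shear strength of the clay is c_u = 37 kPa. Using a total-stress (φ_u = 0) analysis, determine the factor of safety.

FS = 1.70

Taking moments about the centre O, the resisting moment is provided by the undrained shear strength acting along the arc:
Arc length L_a = R·θ = 9.8·(72.8°·π/180) = 9.8·1.2706 = 12.45 m
M_R = c_u·L_a·R = 37·12.45·9.8 = 4515.1 kN·m/m
M_D = W·d = 706·3.76 = 2654.6 kN·m/m
FS = M_R / M_D = 4515.1 / 2654.6 = 1.701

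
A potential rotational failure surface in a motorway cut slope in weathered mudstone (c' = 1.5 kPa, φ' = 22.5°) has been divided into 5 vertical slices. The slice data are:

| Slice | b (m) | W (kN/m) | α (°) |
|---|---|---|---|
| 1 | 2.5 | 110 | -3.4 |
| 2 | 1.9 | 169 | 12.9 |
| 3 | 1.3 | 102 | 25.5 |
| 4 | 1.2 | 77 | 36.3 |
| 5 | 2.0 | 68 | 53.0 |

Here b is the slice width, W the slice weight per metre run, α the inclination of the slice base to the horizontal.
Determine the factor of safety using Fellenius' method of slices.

Ordinary method of slices: FS = Σ[c'·Δl_i + (W_i cosα_i)·tanφ'] / Σ W_i sinα_i, with Δl_i = b_i / cosα_i.
Slice 1: Δl = 2.5/cos(-3.4°) = 2.504 m; N'_1 = 110·cos(-3.4°) = 109.8; c'Δl = 3.76; W sinα = -6.5
Slice 2: Δl = 1.9/cos12.9° = 1.949 m; N'_2 = 169·cos12.9° = 164.7; c'Δl = 2.92; W sinα = 37.7
Slice 3: Δl = 1.3/cos25.5° = 1.440 m; N'_3 = 102·cos25.5° = 92.1; c'Δl = 2.16; W sinα = 43.9
Slice 4: Δl = 1.2/cos36.3° = 1.489 m; N'_4 = 77·cos36.3° = 62.1; c'Δl = 2.23; W sinα = 45.6
Slice 5: Δl = 2.0/cos53.0° = 3.323 m; N'_5 = 68·cos53.0° = 40.9; c'Δl = 4.98; W sinα = 54.3
Σc'Δl = 16.1 kN/m; ΣN' = 469.6 kN/m; ΣW sinα = 175.0 kN/m
Resisting = 16.1 + 469.6·tan22.5° = 16.1 + 194.5 = 210.6 kN/m
FS = 210.6 / 175.0 = 1.203

FS = 1.20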